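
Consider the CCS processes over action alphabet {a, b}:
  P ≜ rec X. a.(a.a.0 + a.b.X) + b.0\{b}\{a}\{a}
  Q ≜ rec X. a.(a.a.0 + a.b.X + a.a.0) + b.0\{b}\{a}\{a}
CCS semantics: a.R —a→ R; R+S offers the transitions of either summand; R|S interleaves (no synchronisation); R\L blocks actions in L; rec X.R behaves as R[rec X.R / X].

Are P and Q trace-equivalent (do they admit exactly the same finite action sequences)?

P's transition system — 6 states:
  m0 = rec X. a.(a.a.0 + a.b.X) + b.0\{b}\{a}\{a} → --a--▸ m1, --b--▸ m2
  m1 = a.a.0 + a.b.(rec X. a.(a.a.0 + a.b.X) + b.0\{b}\{a}\{a}) → --a--▸ m3, --a--▸ m4
  m2 = 0\{b}\{a}\{a} → deadlocked
  m3 = a.0 → --a--▸ m5
  m4 = b.(rec X. a.(a.a.0 + a.b.X) + b.0\{b}\{a}\{a}) → --b--▸ m0
  m5 = 0 → deadlocked
Q's transition system — 6 states:
  n0 = rec X. a.(a.a.0 + a.b.X + a.a.0) + b.0\{b}\{a}\{a} → --a--▸ n1, --b--▸ n2
  n1 = a.a.0 + a.b.(rec X. a.(a.a.0 + a.b.X + a.a.0) + b.0\{b}\{a}\{a}) + a.a.0 → --a--▸ n3, --a--▸ n4
  n2 = 0\{b}\{a}\{a} → deadlocked
  n3 = a.0 → --a--▸ n5
  n4 = b.(rec X. a.(a.a.0 + a.b.X + a.a.0) + b.0\{b}\{a}\{a}) → --b--▸ n0
  n5 = 0 → deadlocked
Bisimilarity quotient blocks:
  B0 = {m0, n0}
  B1 = {m1, n1}
  B2 = {m4, n4}
  B3 = {m3, n3}
  B4 = {m2, m5, n2, n5}
m0 ∈ B0, n0 ∈ B0 → same block
Bisimilar ⇒ trace-equivalent.

traces(P) = traces(Q)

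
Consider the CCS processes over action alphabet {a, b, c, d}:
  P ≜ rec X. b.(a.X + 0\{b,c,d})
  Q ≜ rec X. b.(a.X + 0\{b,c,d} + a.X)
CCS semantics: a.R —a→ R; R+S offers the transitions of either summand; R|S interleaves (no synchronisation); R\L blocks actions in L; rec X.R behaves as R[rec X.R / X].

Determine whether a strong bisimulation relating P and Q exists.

bisimilar

LTS(P): 2 reachable states
  s0 = rec X. b.(a.X + 0\{b,c,d}) has moves —b→ s1
  s1 = a.(rec X. b.(a.X + 0\{b,c,d})) + 0\{b,c,d} has moves —a→ s0
LTS(Q): 2 reachable states
  t0 = rec X. b.(a.X + 0\{b,c,d} + a.X) has moves —b→ t1
  t1 = a.(rec X. b.(a.X + 0\{b,c,d} + a.X)) + 0\{b,c,d} + a.(rec X. b.(a.X + 0\{b,c,d} + a.X)) has moves —a→ t0
Partition-refinement fixed point:
  B0 = {s0, t0}
  B1 = {s1, t1}
s0 ∈ B0, t0 ∈ B0 → same block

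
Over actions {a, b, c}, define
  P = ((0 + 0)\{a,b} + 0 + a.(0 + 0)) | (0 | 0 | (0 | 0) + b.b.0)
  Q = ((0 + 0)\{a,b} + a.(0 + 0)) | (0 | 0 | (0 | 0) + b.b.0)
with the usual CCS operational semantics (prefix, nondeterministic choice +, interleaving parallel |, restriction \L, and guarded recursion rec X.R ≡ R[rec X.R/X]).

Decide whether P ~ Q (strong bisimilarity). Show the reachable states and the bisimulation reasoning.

YES

Reachable graph of P (6 states):
  s0 = ((0 + 0)\{a,b} + 0 + a.(0 + 0)) | (0 | 0 | (0 | 0) + b.b.0) | =a=> s1, =b=> s2
  s1 = (0 + 0) | (0 | 0 | (0 | 0) + b.b.0) | =b=> s3
  s2 = ((0 + 0)\{a,b} + 0 + a.(0 + 0)) | b.0 | =a=> s3, =b=> s4
  s3 = (0 + 0) | b.0 | =b=> s5
  s4 = ((0 + 0)\{a,b} + 0 + a.(0 + 0)) | 0 | =a=> s5
  s5 = (0 + 0) | 0 | ∅
Reachable graph of Q (6 states):
  t0 = ((0 + 0)\{a,b} + a.(0 + 0)) | (0 | 0 | (0 | 0) + b.b.0) | =a=> t1, =b=> t2
  t1 = (0 + 0) | (0 | 0 | (0 | 0) + b.b.0) | =b=> t3
  t2 = ((0 + 0)\{a,b} + a.(0 + 0)) | b.0 | =a=> t3, =b=> t4
  t3 = (0 + 0) | b.0 | =b=> t5
  t4 = ((0 + 0)\{a,b} + a.(0 + 0)) | 0 | =a=> t5
  t5 = (0 + 0) | 0 | ∅
Partition-refinement fixed point:
  B0 = {s0, t0}
  B1 = {s2, t2}
  B2 = {s3, t3}
  B3 = {s5, t5}
  B4 = {s4, t4}
  B5 = {s1, t1}
s0 ∈ B0, t0 ∈ B0 → same block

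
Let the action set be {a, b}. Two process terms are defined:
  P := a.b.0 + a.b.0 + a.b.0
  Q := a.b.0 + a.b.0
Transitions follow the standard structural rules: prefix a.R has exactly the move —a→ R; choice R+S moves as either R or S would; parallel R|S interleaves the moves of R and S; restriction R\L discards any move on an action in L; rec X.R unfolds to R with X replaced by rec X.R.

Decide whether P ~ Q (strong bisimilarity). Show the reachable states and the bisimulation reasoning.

YES

P's transition system — 3 states:
  s0 = a.b.0 + a.b.0 + a.b.0 :: ··a··> s1
  s1 = b.0 :: ··b··> s2
  s2 = 0 :: ∅
Q's transition system — 3 states:
  t0 = a.b.0 + a.b.0 :: ··a··> t1
  t1 = b.0 :: ··b··> t2
  t2 = 0 :: ∅
Coarsest stable partition (strong bisimilarity classes):
  B0 = {s0, t0}
  B1 = {s1, t1}
  B2 = {s2, t2}
s0 ∈ B0, t0 ∈ B0 → same block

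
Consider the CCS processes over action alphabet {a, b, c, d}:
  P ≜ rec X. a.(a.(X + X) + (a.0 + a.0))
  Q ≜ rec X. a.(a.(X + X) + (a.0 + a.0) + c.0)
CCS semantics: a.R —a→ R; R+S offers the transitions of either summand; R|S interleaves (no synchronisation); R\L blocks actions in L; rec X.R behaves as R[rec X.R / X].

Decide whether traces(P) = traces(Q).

traces(P) ≠ traces(Q) — witness ⟨ac⟩

P's transition system — 4 states:
  s0 = rec X. a.(a.(X + X) + (a.0 + a.0)) | —a→ s1
  s1 = a.((rec X. a.(a.(X + X) + (a.0 + a.0))) + (rec X. a.(a.(X + X) + (a.0 + a.0)))) + (a.0 + a.0) | —a→ s2, —a→ s3
  s2 = (rec X. a.(a.(X + X) + (a.0 + a.0))) + (rec X. a.(a.(X + X) + (a.0 + a.0))) | —a→ s1
  s3 = 0 | (no moves)
Q's transition system — 4 states:
  t0 = rec X. a.(a.(X + X) + (a.0 + a.0) + c.0) | —a→ t1
  t1 = a.((rec X. a.(a.(X + X) + (a.0 + a.0) + c.0)) + (rec X. a.(a.(X + X) + (a.0 + a.0) + c.0))) + (a.0 + a.0) + c.0 | —a→ t2, —a→ t3, —c→ t3
  t2 = (rec X. a.(a.(X + X) + (a.0 + a.0) + c.0)) + (rec X. a.(a.(X + X) + (a.0 + a.0) + c.0)) | —a→ t1
  t3 = 0 | (no moves)
Executing ac from Q (initial set {t0}):
  [1] a ⇒ {t1}
  [2] c ⇒ {t3}
  ✓ Q
Executing ac from P (initial set {s0}):
  [1] a ⇒ {s1}
  [2] c ⇒ ∅ (P stuck)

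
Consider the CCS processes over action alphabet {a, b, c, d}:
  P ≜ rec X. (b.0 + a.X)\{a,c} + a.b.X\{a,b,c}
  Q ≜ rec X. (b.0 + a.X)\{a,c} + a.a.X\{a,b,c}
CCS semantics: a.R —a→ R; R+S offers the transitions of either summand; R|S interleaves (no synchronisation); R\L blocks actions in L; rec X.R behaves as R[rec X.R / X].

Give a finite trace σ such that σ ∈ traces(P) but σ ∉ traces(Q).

Reachable graph of P (4 states):
  u0 = rec X. (b.0 + a.X)\{a,c} + a.b.X\{a,b,c} → ··a··> u1, ··b··> u2
  u1 = b.(rec X. (b.0 + a.X)\{a,c} + a.b.X\{a,b,c})\{a,b,c} → ··b··> u3
  u2 = 0\{a,c} → stopped
  u3 = (rec X. (b.0 + a.X)\{a,c} + a.b.X\{a,b,c})\{a,b,c} → stopped
Reachable graph of Q (4 states):
  v0 = rec X. (b.0 + a.X)\{a,c} + a.a.X\{a,b,c} → ··a··> v1, ··b··> v2
  v1 = a.(rec X. (b.0 + a.X)\{a,c} + a.a.X\{a,b,c})\{a,b,c} → ··a··> v3
  v2 = 0\{a,c} → stopped
  v3 = (rec X. (b.0 + a.X)\{a,c} + a.a.X\{a,b,c})\{a,b,c} → stopped
Trace ⟨ab⟩ through P, begin at {u0}:
  step 1 (a): {u1}
  step 2 (b): {u3}
  P completes σ.
Trace ⟨ab⟩ through Q, begin at {v0}:
  step 1 (a): {v1}
  step 2 (b): no successor for Q

ab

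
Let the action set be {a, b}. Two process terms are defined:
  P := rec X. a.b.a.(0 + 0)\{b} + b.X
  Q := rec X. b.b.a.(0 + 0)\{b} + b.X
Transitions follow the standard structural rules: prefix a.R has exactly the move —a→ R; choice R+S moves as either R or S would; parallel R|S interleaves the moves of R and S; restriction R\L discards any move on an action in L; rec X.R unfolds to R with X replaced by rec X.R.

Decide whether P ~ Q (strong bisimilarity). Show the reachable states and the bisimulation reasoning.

NO

Reachable graph of P (4 states):
  m0 = rec X. a.b.a.(0 + 0)\{b} + b.X has moves --a--▸ m1, --b--▸ m0
  m1 = b.a.(0 + 0)\{b} has moves --b--▸ m2
  m2 = a.(0 + 0)\{b} has moves --a--▸ m3
  m3 = (0 + 0)\{b} has moves (no moves)
Reachable graph of Q (4 states):
  n0 = rec X. b.b.a.(0 + 0)\{b} + b.X has moves --b--▸ n0, --b--▸ n1
  n1 = b.a.(0 + 0)\{b} has moves --b--▸ n2
  n2 = a.(0 + 0)\{b} has moves --a--▸ n3
  n3 = (0 + 0)\{b} has moves (no moves)
Coarsest stable partition (strong bisimilarity classes):
  B0 = {m0}
  B1 = {m1, n1}
  B2 = {m2, n2}
  B3 = {m3, n3}
  B4 = {n0}
m0 ∈ B0, n0 ∈ B4 → different blocks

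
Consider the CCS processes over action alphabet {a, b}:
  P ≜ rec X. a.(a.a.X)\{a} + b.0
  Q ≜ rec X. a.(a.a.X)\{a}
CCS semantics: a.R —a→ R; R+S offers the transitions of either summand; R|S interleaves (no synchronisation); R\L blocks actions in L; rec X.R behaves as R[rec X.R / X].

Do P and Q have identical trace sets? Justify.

P's transition system — 3 states:
  p0 = rec X. a.(a.a.X)\{a} + b.0 → =a=> p1, =b=> p2
  p1 = (a.a.(rec X. a.(a.a.X)\{a} + b.0))\{a} → deadlocked
  p2 = 0 → deadlocked
Q's transition system — 2 states:
  q0 = rec X. a.(a.a.X)\{a} → =a=> q1
  q1 = (a.a.(rec X. a.(a.a.X)\{a}))\{a} → deadlocked
Trace ⟨b⟩ through P, begin at {p0}:
  [1] b ⇒ {p2}
  ✓ P
Trace ⟨b⟩ through Q, begin at {q0}:
  [1] b ⇒ no successor for Q

NO — witness ⟨b⟩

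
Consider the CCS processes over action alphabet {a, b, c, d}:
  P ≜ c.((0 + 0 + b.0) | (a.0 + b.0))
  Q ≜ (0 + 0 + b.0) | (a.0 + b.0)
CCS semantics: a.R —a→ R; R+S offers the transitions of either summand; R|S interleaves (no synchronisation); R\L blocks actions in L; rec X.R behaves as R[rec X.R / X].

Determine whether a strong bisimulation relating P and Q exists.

NO

Reachable graph of P (5 states):
  s0 = c.((0 + 0 + b.0) | (a.0 + b.0)) :: -c-> s1
  s1 = (0 + 0 + b.0) | (a.0 + b.0) :: -a-> s2, -b-> s2, -b-> s3
  s2 = (0 + 0 + b.0) | 0 :: -b-> s4
  s3 = 0 | (a.0 + b.0) :: -a-> s4, -b-> s4
  s4 = 0 | 0 :: ∅
Reachable graph of Q (4 states):
  t0 = (0 + 0 + b.0) | (a.0 + b.0) :: -a-> t1, -b-> t1, -b-> t2
  t1 = (0 + 0 + b.0) | 0 :: -b-> t3
  t2 = 0 | (a.0 + b.0) :: -a-> t3, -b-> t3
  t3 = 0 | 0 :: ∅
Coarsest stable partition (strong bisimilarity classes):
  B0 = {s0}
  B1 = {s1, t0}
  B2 = {s2, t1}
  B3 = {s4, t3}
  B4 = {s3, t2}
s0 ∈ B0, t0 ∈ B1 → different blocks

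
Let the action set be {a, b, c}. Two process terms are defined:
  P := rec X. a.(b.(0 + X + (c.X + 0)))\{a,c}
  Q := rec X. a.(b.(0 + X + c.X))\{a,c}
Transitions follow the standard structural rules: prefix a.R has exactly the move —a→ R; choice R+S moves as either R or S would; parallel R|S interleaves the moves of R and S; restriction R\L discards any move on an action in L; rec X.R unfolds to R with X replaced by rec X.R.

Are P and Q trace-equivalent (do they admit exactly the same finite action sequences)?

trace-equivalent

LTS(P): 3 reachable states
  s0 = rec X. a.(b.(0 + X + (c.X + 0)))\{a,c} ⊢ =a=> s1
  s1 = (b.(0 + (rec X. a.(b.(0 + X + (c.X + 0)))\{a,c}) + (c.(rec X. a.(b.(0 + X + (c.X + 0)))\{a,c}) + 0)))\{a,c} ⊢ =b=> s2
  s2 = (0 + (rec X. a.(b.(0 + X + (c.X + 0)))\{a,c}) + (c.(rec X. a.(b.(0 + X + (c.X + 0)))\{a,c}) + 0))\{a,c} ⊢ ∅
LTS(Q): 3 reachable states
  t0 = rec X. a.(b.(0 + X + c.X))\{a,c} ⊢ =a=> t1
  t1 = (b.(0 + (rec X. a.(b.(0 + X + c.X))\{a,c}) + c.(rec X. a.(b.(0 + X + c.X))\{a,c})))\{a,c} ⊢ =b=> t2
  t2 = (0 + (rec X. a.(b.(0 + X + c.X))\{a,c}) + c.(rec X. a.(b.(0 + X + c.X))\{a,c}))\{a,c} ⊢ ∅
Coarsest stable partition (strong bisimilarity classes):
  B0 = {s0, t0}
  B1 = {s1, t1}
  B2 = {s2, t2}
s0 ∈ B0, t0 ∈ B0 → same block
Bisimilar ⇒ trace-equivalent.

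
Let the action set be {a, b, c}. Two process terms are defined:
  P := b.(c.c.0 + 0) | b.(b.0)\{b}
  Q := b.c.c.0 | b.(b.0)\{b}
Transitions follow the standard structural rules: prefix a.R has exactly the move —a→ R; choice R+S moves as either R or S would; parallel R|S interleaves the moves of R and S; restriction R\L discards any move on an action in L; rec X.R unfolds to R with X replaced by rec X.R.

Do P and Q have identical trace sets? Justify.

LTS(P): 8 reachable states
  u0 = b.(c.c.0 + 0) | b.(b.0)\{b} :: =b=> u1, =b=> u2
  u1 = (c.c.0 + 0) | b.(b.0)\{b} :: =b=> u3, =c=> u4
  u2 = b.(c.c.0 + 0) | (b.0)\{b} :: =b=> u3
  u3 = (c.c.0 + 0) | (b.0)\{b} :: =c=> u5
  u4 = c.0 | b.(b.0)\{b} :: =b=> u5, =c=> u6
  u5 = c.0 | (b.0)\{b} :: =c=> u7
  u6 = 0 | b.(b.0)\{b} :: =b=> u7
  u7 = 0 | (b.0)\{b} :: ·
LTS(Q): 8 reachable states
  v0 = b.c.c.0 | b.(b.0)\{b} :: =b=> v1, =b=> v2
  v1 = b.c.c.0 | (b.0)\{b} :: =b=> v3
  v2 = c.c.0 | b.(b.0)\{b} :: =b=> v3, =c=> v4
  v3 = c.c.0 | (b.0)\{b} :: =c=> v5
  v4 = c.0 | b.(b.0)\{b} :: =b=> v5, =c=> v6
  v5 = c.0 | (b.0)\{b} :: =c=> v7
  v6 = 0 | b.(b.0)\{b} :: =b=> v7
  v7 = 0 | (b.0)\{b} :: ·
Coarsest stable partition (strong bisimilarity classes):
  B0 = {u0, v0}
  B1 = {u2, v1}
  B2 = {u3, v3}
  B3 = {u5, v5}
  B4 = {u7, v7}
  B5 = {u1, v2}
  B6 = {u4, v4}
  B7 = {u6, v6}
u0 ∈ B0, v0 ∈ B0 → same block
Bisimilar ⇒ trace-equivalent.

trace-equivalent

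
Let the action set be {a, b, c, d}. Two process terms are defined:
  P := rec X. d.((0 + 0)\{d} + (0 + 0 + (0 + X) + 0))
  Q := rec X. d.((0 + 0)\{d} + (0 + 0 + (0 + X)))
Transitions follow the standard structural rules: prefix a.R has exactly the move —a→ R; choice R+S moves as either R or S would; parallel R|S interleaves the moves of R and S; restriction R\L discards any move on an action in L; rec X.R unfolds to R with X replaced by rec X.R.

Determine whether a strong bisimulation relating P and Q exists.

Reachable graph of P (2 states):
  p0 = rec X. d.((0 + 0)\{d} + (0 + 0 + (0 + X) + 0)) → -d-> p1
  p1 = (0 + 0)\{d} + (0 + 0 + (0 + (rec X. d.((0 + 0)\{d} + (0 + 0 + (0 + X) + 0)))) + 0) → -d-> p1
Reachable graph of Q (2 states):
  q0 = rec X. d.((0 + 0)\{d} + (0 + 0 + (0 + X))) → -d-> q1
  q1 = (0 + 0)\{d} + (0 + 0 + (0 + (rec X. d.((0 + 0)\{d} + (0 + 0 + (0 + X)))))) → -d-> q1
Bisimilarity quotient blocks:
  B0 = {p0, p1, q0, q1}
p0 ∈ B0, q0 ∈ B0 → same block

P ~ Q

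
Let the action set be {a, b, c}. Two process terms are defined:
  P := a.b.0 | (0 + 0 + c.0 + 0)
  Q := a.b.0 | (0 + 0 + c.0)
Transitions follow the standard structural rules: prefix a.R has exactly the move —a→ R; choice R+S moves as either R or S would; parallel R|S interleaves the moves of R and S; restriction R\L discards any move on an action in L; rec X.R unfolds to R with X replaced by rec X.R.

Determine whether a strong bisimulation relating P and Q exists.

Reachable graph of P (6 states):
  m0 = a.b.0 | (0 + 0 + c.0 + 0) → --a--▸ m1, --c--▸ m2
  m1 = b.0 | (0 + 0 + c.0 + 0) → --b--▸ m3, --c--▸ m4
  m2 = a.b.0 | 0 → --a--▸ m4
  m3 = 0 | (0 + 0 + c.0 + 0) → --c--▸ m5
  m4 = b.0 | 0 → --b--▸ m5
  m5 = 0 | 0 → ∅
Reachable graph of Q (6 states):
  n0 = a.b.0 | (0 + 0 + c.0) → --a--▸ n1, --c--▸ n2
  n1 = b.0 | (0 + 0 + c.0) → --b--▸ n3, --c--▸ n4
  n2 = a.b.0 | 0 → --a--▸ n4
  n3 = 0 | (0 + 0 + c.0) → --c--▸ n5
  n4 = b.0 | 0 → --b--▸ n5
  n5 = 0 | 0 → ∅
Partition-refinement fixed point:
  B0 = {m0, n0}
  B1 = {m2, n2}
  B2 = {m4, n4}
  B3 = {m5, n5}
  B4 = {m1, n1}
  B5 = {m3, n3}
m0 ∈ B0, n0 ∈ B0 → same block

YES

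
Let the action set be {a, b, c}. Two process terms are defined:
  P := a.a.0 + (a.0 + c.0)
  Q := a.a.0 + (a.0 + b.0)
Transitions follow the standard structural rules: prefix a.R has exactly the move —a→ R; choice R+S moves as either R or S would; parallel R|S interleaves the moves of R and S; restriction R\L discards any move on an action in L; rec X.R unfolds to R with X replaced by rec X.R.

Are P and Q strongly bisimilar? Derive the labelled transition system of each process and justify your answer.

NO

P's transition system — 3 states:
  m0 = a.a.0 + (a.0 + c.0) → --a--▸ m1, --a--▸ m2, --c--▸ m1
  m1 = 0 → (no moves)
  m2 = a.0 → --a--▸ m1
Q's transition system — 3 states:
  n0 = a.a.0 + (a.0 + b.0) → --a--▸ n1, --a--▸ n2, --b--▸ n1
  n1 = 0 → (no moves)
  n2 = a.0 → --a--▸ n1
Coarsest stable partition (strong bisimilarity classes):
  B0 = {m0}
  B1 = {m1, n1}
  B2 = {m2, n2}
  B3 = {n0}
m0 ∈ B0, n0 ∈ B3 → different blocks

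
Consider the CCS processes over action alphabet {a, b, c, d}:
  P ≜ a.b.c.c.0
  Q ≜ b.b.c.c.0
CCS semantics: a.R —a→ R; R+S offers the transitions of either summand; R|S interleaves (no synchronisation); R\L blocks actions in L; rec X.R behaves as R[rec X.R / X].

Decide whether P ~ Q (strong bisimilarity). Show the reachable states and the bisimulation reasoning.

not bisimilar

LTS(P): 5 reachable states
  s0 = a.b.c.c.0 | —a→ s1
  s1 = b.c.c.0 | —b→ s2
  s2 = c.c.0 | —c→ s3
  s3 = c.0 | —c→ s4
  s4 = 0 | ∅
LTS(Q): 5 reachable states
  t0 = b.b.c.c.0 | —b→ t1
  t1 = b.c.c.0 | —b→ t2
  t2 = c.c.0 | —c→ t3
  t3 = c.0 | —c→ t4
  t4 = 0 | ∅
Partition-refinement fixed point:
  B0 = {s0}
  B1 = {s1, t1}
  B2 = {s2, t2}
  B3 = {s3, t3}
  B4 = {s4, t4}
  B5 = {t0}
s0 ∈ B0, t0 ∈ B5 → different blocks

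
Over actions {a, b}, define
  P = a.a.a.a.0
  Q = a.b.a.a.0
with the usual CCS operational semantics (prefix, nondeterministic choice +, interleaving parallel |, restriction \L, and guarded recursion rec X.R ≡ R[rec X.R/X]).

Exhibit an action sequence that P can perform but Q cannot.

LTS(P): 5 reachable states
  s0 = a.a.a.a.0 has moves —a→ s1
  s1 = a.a.a.0 has moves —a→ s2
  s2 = a.a.0 has moves —a→ s3
  s3 = a.0 has moves —a→ s4
  s4 = 0 has moves stopped
LTS(Q): 5 reachable states
  t0 = a.b.a.a.0 has moves —a→ t1
  t1 = b.a.a.0 has moves —b→ t2
  t2 = a.a.0 has moves —a→ t3
  t3 = a.0 has moves —a→ t4
  t4 = 0 has moves stopped
Executing aa from P (initial set {s0}):
  step 1 (a): {s1}
  step 2 (a): {s2}
  ✓ P
Executing aa from Q (initial set {t0}):
  step 1 (a): {t1}
  step 2 (a): ∅ (Q stuck)

aa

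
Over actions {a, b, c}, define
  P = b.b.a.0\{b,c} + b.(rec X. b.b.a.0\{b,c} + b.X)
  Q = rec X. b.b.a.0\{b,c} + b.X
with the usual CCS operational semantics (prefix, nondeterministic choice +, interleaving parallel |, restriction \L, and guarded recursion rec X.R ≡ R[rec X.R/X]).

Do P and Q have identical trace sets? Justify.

P's transition system — 5 states:
  u0 = b.b.a.0\{b,c} + b.(rec X. b.b.a.0\{b,c} + b.X) has moves =b=> u1, =b=> u2
  u1 = b.a.0\{b,c} has moves =b=> u3
  u2 = rec X. b.b.a.0\{b,c} + b.X has moves =b=> u1, =b=> u2
  u3 = a.0\{b,c} has moves =a=> u4
  u4 = 0\{b,c} has moves stopped
Q's transition system — 4 states:
  v0 = rec X. b.b.a.0\{b,c} + b.X has moves =b=> v0, =b=> v1
  v1 = b.a.0\{b,c} has moves =b=> v2
  v2 = a.0\{b,c} has moves =a=> v3
  v3 = 0\{b,c} has moves stopped
Partition-refinement fixed point:
  B0 = {u0, u2, v0}
  B1 = {u1, v1}
  B2 = {u3, v2}
  B3 = {u4, v3}
u0 ∈ B0, v0 ∈ B0 → same block
Bisimilar ⇒ trace-equivalent.

traces(P) = traces(Q)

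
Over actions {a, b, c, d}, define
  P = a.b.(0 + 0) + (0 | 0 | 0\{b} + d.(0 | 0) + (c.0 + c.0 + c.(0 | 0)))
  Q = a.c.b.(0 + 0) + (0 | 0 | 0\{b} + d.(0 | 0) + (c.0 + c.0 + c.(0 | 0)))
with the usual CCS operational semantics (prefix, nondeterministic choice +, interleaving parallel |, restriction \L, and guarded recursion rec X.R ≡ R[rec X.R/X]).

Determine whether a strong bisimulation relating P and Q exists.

P's transition system — 5 states:
  s0 = a.b.(0 + 0) + (0 | 0 | 0\{b} + d.(0 | 0) + (c.0 + c.0 + c.(0 | 0))) → ··a··> s1, ··c··> s2, ··c··> s3, ··d··> s3
  s1 = b.(0 + 0) → ··b··> s4
  s2 = 0 → (no moves)
  s3 = 0 | 0 → (no moves)
  s4 = 0 + 0 → (no moves)
Q's transition system — 6 states:
  t0 = a.c.b.(0 + 0) + (0 | 0 | 0\{b} + d.(0 | 0) + (c.0 + c.0 + c.(0 | 0))) → ··a··> t1, ··c··> t2, ··c··> t3, ··d··> t3
  t1 = c.b.(0 + 0) → ··c··> t4
  t2 = 0 → (no moves)
  t3 = 0 | 0 → (no moves)
  t4 = b.(0 + 0) → ··b··> t5
  t5 = 0 + 0 → (no moves)
Partition-refinement fixed point:
  B0 = {s0}
  B1 = {s2, s3, s4, t2, t3, t5}
  B2 = {s1, t4}
  B3 = {t0}
  B4 = {t1}
s0 ∈ B0, t0 ∈ B3 → different blocks

P ≁ Q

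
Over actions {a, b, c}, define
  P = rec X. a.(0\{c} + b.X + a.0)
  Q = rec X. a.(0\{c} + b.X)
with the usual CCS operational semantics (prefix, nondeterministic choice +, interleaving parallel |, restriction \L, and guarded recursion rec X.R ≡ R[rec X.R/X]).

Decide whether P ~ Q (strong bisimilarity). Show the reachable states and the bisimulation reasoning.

P's transition system — 3 states:
  p0 = rec X. a.(0\{c} + b.X + a.0) has moves =a=> p1
  p1 = 0\{c} + b.(rec X. a.(0\{c} + b.X + a.0)) + a.0 has moves =a=> p2, =b=> p0
  p2 = 0 has moves deadlocked
Q's transition system — 2 states:
  q0 = rec X. a.(0\{c} + b.X) has moves =a=> q1
  q1 = 0\{c} + b.(rec X. a.(0\{c} + b.X)) has moves =b=> q0
Partition-refinement fixed point:
  B0 = {p0}
  B1 = {p1}
  B2 = {p2}
  B3 = {q0}
  B4 = {q1}
p0 ∈ B0, q0 ∈ B3 → different blocks

not bisimilar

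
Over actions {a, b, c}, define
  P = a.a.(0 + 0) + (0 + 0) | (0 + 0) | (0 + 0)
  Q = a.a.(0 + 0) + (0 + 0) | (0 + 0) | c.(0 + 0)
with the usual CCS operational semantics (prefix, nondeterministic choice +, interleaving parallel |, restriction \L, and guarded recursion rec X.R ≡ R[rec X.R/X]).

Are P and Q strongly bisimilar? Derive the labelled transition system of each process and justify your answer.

NO

LTS(P): 3 reachable states
  p0 = a.a.(0 + 0) + (0 + 0) | (0 + 0) | (0 + 0) ⊢ -a-> p1
  p1 = a.(0 + 0) ⊢ -a-> p2
  p2 = 0 + 0 ⊢ ·
LTS(Q): 4 reachable states
  q0 = a.a.(0 + 0) + (0 + 0) | (0 + 0) | c.(0 + 0) ⊢ -a-> q1, -c-> q2
  q1 = a.(0 + 0) ⊢ -a-> q3
  q2 = (0 + 0) | (0 + 0) | (0 + 0) ⊢ ·
  q3 = 0 + 0 ⊢ ·
Bisimilarity quotient blocks:
  B0 = {p0}
  B1 = {p1, q1}
  B2 = {p2, q2, q3}
  B3 = {q0}
p0 ∈ B0, q0 ∈ B3 → different blocks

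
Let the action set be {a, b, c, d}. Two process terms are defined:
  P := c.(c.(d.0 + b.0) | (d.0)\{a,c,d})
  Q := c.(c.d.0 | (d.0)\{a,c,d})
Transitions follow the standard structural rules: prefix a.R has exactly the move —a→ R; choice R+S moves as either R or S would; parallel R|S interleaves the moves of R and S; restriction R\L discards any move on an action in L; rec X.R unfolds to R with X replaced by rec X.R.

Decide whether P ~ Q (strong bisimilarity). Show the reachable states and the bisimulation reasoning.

NO

LTS(P): 4 reachable states
  m0 = c.(c.(d.0 + b.0) | (d.0)\{a,c,d}) has moves -c-> m1
  m1 = c.(d.0 + b.0) | (d.0)\{a,c,d} has moves -c-> m2
  m2 = (d.0 + b.0) | (d.0)\{a,c,d} has moves -b-> m3, -d-> m3
  m3 = 0 | (d.0)\{a,c,d} has moves ∅
LTS(Q): 4 reachable states
  n0 = c.(c.d.0 | (d.0)\{a,c,d}) has moves -c-> n1
  n1 = c.d.0 | (d.0)\{a,c,d} has moves -c-> n2
  n2 = d.0 | (d.0)\{a,c,d} has moves -d-> n3
  n3 = 0 | (d.0)\{a,c,d} has moves ∅
Coarsest stable partition (strong bisimilarity classes):
  B0 = {m0}
  B1 = {m1}
  B2 = {m2}
  B3 = {m3, n3}
  B4 = {n0}
  B5 = {n1}
  B6 = {n2}
m0 ∈ B0, n0 ∈ B4 → different blocks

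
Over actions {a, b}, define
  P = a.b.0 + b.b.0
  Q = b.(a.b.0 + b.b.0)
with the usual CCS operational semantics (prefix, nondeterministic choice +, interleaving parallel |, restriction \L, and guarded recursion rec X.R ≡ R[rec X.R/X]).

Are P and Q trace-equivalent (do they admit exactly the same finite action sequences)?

trace-distinct — witness ⟨a⟩

Reachable graph of P (3 states):
  s0 = a.b.0 + b.b.0 → =a=> s1, =b=> s1
  s1 = b.0 → =b=> s2
  s2 = 0 → stopped
Reachable graph of Q (4 states):
  t0 = b.(a.b.0 + b.b.0) → =b=> t1
  t1 = a.b.0 + b.b.0 → =a=> t2, =b=> t2
  t2 = b.0 → =b=> t3
  t3 = 0 → stopped
Run σ = ⟨a⟩ on P: start {s0}
  step 1 (a): {s1}
  — P admits the full trace.
Run σ = ⟨a⟩ on Q: start {t0}
  step 1 (a): no successor for Q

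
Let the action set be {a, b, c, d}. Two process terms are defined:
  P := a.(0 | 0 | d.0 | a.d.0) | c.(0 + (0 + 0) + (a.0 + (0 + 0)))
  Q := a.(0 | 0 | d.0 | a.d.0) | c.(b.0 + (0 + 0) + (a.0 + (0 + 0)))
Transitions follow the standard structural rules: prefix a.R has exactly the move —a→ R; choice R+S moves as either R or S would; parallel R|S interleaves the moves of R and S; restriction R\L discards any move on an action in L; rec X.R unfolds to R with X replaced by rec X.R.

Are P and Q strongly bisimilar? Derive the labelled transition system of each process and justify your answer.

Reachable graph of P (21 states):
  m0 = a.(0 | 0 | d.0 | a.d.0) | c.(0 + (0 + 0) + (a.0 + (0 + 0))) | ··a··> m1, ··c··> m2
  m1 = 0 | 0 | d.0 | a.d.0 | c.(0 + (0 + 0) + (a.0 + (0 + 0))) | ··a··> m3, ··c··> m4, ··d··> m5
  m2 = a.(0 | 0 | d.0 | a.d.0) | (0 + (0 + 0) + (a.0 + (0 + 0))) | ··a··> m4, ··a··> m6
  m3 = 0 | 0 | d.0 | d.0 | c.(0 + (0 + 0) + (a.0 + (0 + 0))) | ··c··> m7, ··d··> m8, ··d··> m9
  m4 = 0 | 0 | d.0 | a.d.0 | (0 + (0 + 0) + (a.0 + (0 + 0))) | ··a··> m10, ··a··> m7, ··d··> m11
  m5 = 0 | 0 | 0 | a.d.0 | c.(0 + (0 + 0) + (a.0 + (0 + 0))) | ··a··> m8, ··c··> m11
  m6 = a.(0 | 0 | d.0 | a.d.0) | 0 | ··a··> m10
  m7 = 0 | 0 | d.0 | d.0 | (0 + (0 + 0) + (a.0 + (0 + 0))) | ··a··> m12, ··d··> m13, ··d··> m14
  m8 = 0 | 0 | 0 | d.0 | c.(0 + (0 + 0) + (a.0 + (0 + 0))) | ··c··> m13, ··d··> m15
  m9 = 0 | 0 | d.0 | 0 | c.(0 + (0 + 0) + (a.0 + (0 + 0))) | ··c··> m14, ··d··> m15
  m10 = 0 | 0 | d.0 | a.d.0 | 0 | ··a··> m12, ··d··> m16
  m11 = 0 | 0 | 0 | a.d.0 | (0 + (0 + 0) + (a.0 + (0 + 0))) | ··a··> m13, ··a··> m16
  m12 = 0 | 0 | d.0 | d.0 | 0 | ··d··> m17, ··d··> m18
  m13 = 0 | 0 | 0 | d.0 | (0 + (0 + 0) + (a.0 + (0 + 0))) | ··a··> m17, ··d··> m19
  m14 = 0 | 0 | d.0 | 0 | (0 + (0 + 0) + (a.0 + (0 + 0))) | ··a··> m18, ··d··> m19
  m15 = 0 | 0 | 0 | 0 | c.(0 + (0 + 0) + (a.0 + (0 + 0))) | ··c··> m19
  m16 = 0 | 0 | 0 | a.d.0 | 0 | ··a··> m17
  m17 = 0 | 0 | 0 | d.0 | 0 | ··d··> m20
  m18 = 0 | 0 | d.0 | 0 | 0 | ··d··> m20
  m19 = 0 | 0 | 0 | 0 | (0 + (0 + 0) + (a.0 + (0 + 0))) | ··a··> m20
  m20 = 0 | 0 | 0 | 0 | 0 | (no moves)
Reachable graph of Q (21 states):
  n0 = a.(0 | 0 | d.0 | a.d.0) | c.(b.0 + (0 + 0) + (a.0 + (0 + 0))) | ··a··> n1, ··c··> n2
  n1 = 0 | 0 | d.0 | a.d.0 | c.(b.0 + (0 + 0) + (a.0 + (0 + 0))) | ··a··> n3, ··c··> n4, ··d··> n5
  n2 = a.(0 | 0 | d.0 | a.d.0) | (b.0 + (0 + 0) + (a.0 + (0 + 0))) | ··a··> n4, ··a··> n6, ··b··> n6
  n3 = 0 | 0 | d.0 | d.0 | c.(b.0 + (0 + 0) + (a.0 + (0 + 0))) | ··c··> n7, ··d··> n8, ··d··> n9
  n4 = 0 | 0 | d.0 | a.d.0 | (b.0 + (0 + 0) + (a.0 + (0 + 0))) | ··a··> n10, ··a··> n7, ··b··> n10, ··d··> n11
  n5 = 0 | 0 | 0 | a.d.0 | c.(b.0 + (0 + 0) + (a.0 + (0 + 0))) | ··a··> n8, ··c··> n11
  n6 = a.(0 | 0 | d.0 | a.d.0) | 0 | ··a··> n10
  n7 = 0 | 0 | d.0 | d.0 | (b.0 + (0 + 0) + (a.0 + (0 + 0))) | ··a··> n12, ··b··> n12, ··d··> n13, ··d··> n14
  n8 = 0 | 0 | 0 | d.0 | c.(b.0 + (0 + 0) + (a.0 + (0 + 0))) | ··c··> n13, ··d··> n15
  n9 = 0 | 0 | d.0 | 0 | c.(b.0 + (0 + 0) + (a.0 + (0 + 0))) | ··c··> n14, ··d··> n15
  n10 = 0 | 0 | d.0 | a.d.0 | 0 | ··a··> n12, ··d··> n16
  n11 = 0 | 0 | 0 | a.d.0 | (b.0 + (0 + 0) + (a.0 + (0 + 0))) | ··a··> n13, ··a··> n16, ··b··> n16
  n12 = 0 | 0 | d.0 | d.0 | 0 | ··d··> n17, ··d··> n18
  n13 = 0 | 0 | 0 | d.0 | (b.0 + (0 + 0) + (a.0 + (0 + 0))) | ··a··> n17, ··b··> n17, ··d··> n19
  n14 = 0 | 0 | d.0 | 0 | (b.0 + (0 + 0) + (a.0 + (0 + 0))) | ··a··> n18, ··b··> n18, ··d··> n19
  n15 = 0 | 0 | 0 | 0 | c.(b.0 + (0 + 0) + (a.0 + (0 + 0))) | ··c··> n19
  n16 = 0 | 0 | 0 | a.d.0 | 0 | ··a··> n17
  n17 = 0 | 0 | 0 | d.0 | 0 | ··d··> n20
  n18 = 0 | 0 | d.0 | 0 | 0 | ··d··> n20
  n19 = 0 | 0 | 0 | 0 | (b.0 + (0 + 0) + (a.0 + (0 + 0))) | ··a··> n20, ··b··> n20
  n20 = 0 | 0 | 0 | 0 | 0 | (no moves)
Coarsest stable partition (strong bisimilarity classes):
  B0 = {m0}
  B1 = {m1}
  B2 = {m5}
  B3 = {m11}
  B4 = {m16, n16}
  B5 = {m17, m18, n17, n18}
  B6 = {m20, n20}
  B7 = {m13, m14}
  B8 = {m19}
  B9 = {m8, m9}
  B10 = {m15}
  B11 = {m4}
  B12 = {m10, n10}
  B13 = {m12, n12}
  B14 = {m7}
  B15 = {m3}
  B16 = {m2}
  B17 = {m6, n6}
  B18 = {n0}
  B19 = {n1}
  B20 = {n4}
  B21 = {n7}
  B22 = {n13, n14}
  B23 = {n19}
  B24 = {n11}
  B25 = {n5}
  B26 = {n8, n9}
  B27 = {n15}
  B28 = {n3}
  B29 = {n2}
m0 ∈ B0, n0 ∈ B18 → different blocks

P ≁ Q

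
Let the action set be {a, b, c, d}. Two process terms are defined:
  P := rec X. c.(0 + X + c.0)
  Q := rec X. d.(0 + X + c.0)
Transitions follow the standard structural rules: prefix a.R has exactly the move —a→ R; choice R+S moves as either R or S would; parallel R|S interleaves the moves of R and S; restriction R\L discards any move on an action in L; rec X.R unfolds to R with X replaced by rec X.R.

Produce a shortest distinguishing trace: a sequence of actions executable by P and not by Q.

Reachable graph of P (3 states):
  s0 = rec X. c.(0 + X + c.0) :: =c=> s1
  s1 = 0 + (rec X. c.(0 + X + c.0)) + c.0 :: =c=> s1, =c=> s2
  s2 = 0 :: ·
Reachable graph of Q (3 states):
  t0 = rec X. d.(0 + X + c.0) :: =d=> t1
  t1 = 0 + (rec X. d.(0 + X + c.0)) + c.0 :: =c=> t2, =d=> t1
  t2 = 0 :: ·
Executing c from P (initial set {s0}):
  after c @ step 1: {s1}
  P completes σ.
Executing c from Q (initial set {t0}):
  after c @ step 1: ∅ (Q stuck)

c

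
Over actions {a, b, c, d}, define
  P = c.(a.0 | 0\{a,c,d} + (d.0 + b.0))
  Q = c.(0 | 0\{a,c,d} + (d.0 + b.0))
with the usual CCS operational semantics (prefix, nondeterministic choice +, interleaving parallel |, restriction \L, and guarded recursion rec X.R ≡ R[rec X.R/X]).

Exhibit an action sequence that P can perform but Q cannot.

ca

LTS(P): 4 reachable states
  p0 = c.(a.0 | 0\{a,c,d} + (d.0 + b.0)) ⊢ -c-> p1
  p1 = a.0 | 0\{a,c,d} + (d.0 + b.0) ⊢ -a-> p2, -b-> p3, -d-> p3
  p2 = 0 | 0\{a,c,d} ⊢ stopped
  p3 = 0 ⊢ stopped
LTS(Q): 3 reachable states
  q0 = c.(0 | 0\{a,c,d} + (d.0 + b.0)) ⊢ -c-> q1
  q1 = 0 | 0\{a,c,d} + (d.0 + b.0) ⊢ -b-> q2, -d-> q2
  q2 = 0 ⊢ stopped
Executing ca from P (initial set {p0}):
  step 1 (c): {p1}
  step 2 (a): {p2}
  ✓ P
Executing ca from Q (initial set {q0}):
  step 1 (c): {q1}
  step 2 (a): ∅ (Q stuck)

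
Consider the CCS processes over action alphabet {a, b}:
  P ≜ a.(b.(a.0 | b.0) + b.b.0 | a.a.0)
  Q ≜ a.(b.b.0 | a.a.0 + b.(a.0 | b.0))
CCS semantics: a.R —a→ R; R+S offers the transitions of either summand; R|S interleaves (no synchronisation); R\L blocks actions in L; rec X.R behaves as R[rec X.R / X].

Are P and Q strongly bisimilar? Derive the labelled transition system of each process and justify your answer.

bisimilar

LTS(P): 13 reachable states
  m0 = a.(b.(a.0 | b.0) + b.b.0 | a.a.0) → --a--▸ m1
  m1 = b.(a.0 | b.0) + b.b.0 | a.a.0 → --a--▸ m2, --b--▸ m3, --b--▸ m4
  m2 = b.b.0 | a.0 → --a--▸ m5, --b--▸ m6
  m3 = a.0 | b.0 → --a--▸ m7, --b--▸ m8
  m4 = b.0 | a.a.0 → --a--▸ m6, --b--▸ m9
  m5 = b.b.0 | 0 → --b--▸ m10
  m6 = b.0 | a.0 → --a--▸ m10, --b--▸ m11
  m7 = 0 | b.0 → --b--▸ m12
  m8 = a.0 | 0 → --a--▸ m12
  m9 = 0 | a.a.0 → --a--▸ m11
  m10 = b.0 | 0 → --b--▸ m12
  m11 = 0 | a.0 → --a--▸ m12
  m12 = 0 | 0 → (no moves)
LTS(Q): 13 reachable states
  n0 = a.(b.b.0 | a.a.0 + b.(a.0 | b.0)) → --a--▸ n1
  n1 = b.b.0 | a.a.0 + b.(a.0 | b.0) → --a--▸ n2, --b--▸ n3, --b--▸ n4
  n2 = b.b.0 | a.0 → --a--▸ n5, --b--▸ n6
  n3 = a.0 | b.0 → --a--▸ n7, --b--▸ n8
  n4 = b.0 | a.a.0 → --a--▸ n6, --b--▸ n9
  n5 = b.b.0 | 0 → --b--▸ n10
  n6 = b.0 | a.0 → --a--▸ n10, --b--▸ n11
  n7 = 0 | b.0 → --b--▸ n12
  n8 = a.0 | 0 → --a--▸ n12
  n9 = 0 | a.a.0 → --a--▸ n11
  n10 = b.0 | 0 → --b--▸ n12
  n11 = 0 | a.0 → --a--▸ n12
  n12 = 0 | 0 → (no moves)
Coarsest stable partition (strong bisimilarity classes):
  B0 = {m0, n0}
  B1 = {m1, n1}
  B2 = {m4, n4}
  B3 = {m3, m6, n3, n6}
  B4 = {m11, m8, n11, n8}
  B5 = {m12, n12}
  B6 = {m10, m7, n10, n7}
  B7 = {m9, n9}
  B8 = {m2, n2}
  B9 = {m5, n5}
m0 ∈ B0, n0 ∈ B0 → same block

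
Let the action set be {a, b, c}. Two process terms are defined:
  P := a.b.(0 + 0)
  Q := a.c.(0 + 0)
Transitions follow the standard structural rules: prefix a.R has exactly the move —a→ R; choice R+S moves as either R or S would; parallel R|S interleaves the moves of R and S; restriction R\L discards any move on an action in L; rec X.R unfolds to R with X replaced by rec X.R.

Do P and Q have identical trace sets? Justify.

Reachable graph of P (3 states):
  u0 = a.b.(0 + 0) ⊢ --a--▸ u1
  u1 = b.(0 + 0) ⊢ --b--▸ u2
  u2 = 0 + 0 ⊢ ∅
Reachable graph of Q (3 states):
  v0 = a.c.(0 + 0) ⊢ --a--▸ v1
  v1 = c.(0 + 0) ⊢ --c--▸ v2
  v2 = 0 + 0 ⊢ ∅
Run σ = ⟨ab⟩ on P: start {u0}
  step 1 (a): {u1}
  step 2 (b): {u2}
  ✓ P
Run σ = ⟨ab⟩ on Q: start {v0}
  step 1 (a): {v1}
  step 2 (b): ∅  — Q cannot continue

trace-distinct — witness ⟨ab⟩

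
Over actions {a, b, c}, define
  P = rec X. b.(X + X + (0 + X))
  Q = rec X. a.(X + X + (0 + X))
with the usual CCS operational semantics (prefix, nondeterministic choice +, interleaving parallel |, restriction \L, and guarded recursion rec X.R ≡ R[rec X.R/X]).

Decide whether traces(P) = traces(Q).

traces(P) ≠ traces(Q) — witness ⟨b⟩

LTS(P): 2 reachable states
  m0 = rec X. b.(X + X + (0 + X)) ⊢ -b-> m1
  m1 = (rec X. b.(X + X + (0 + X))) + (rec X. b.(X + X + (0 + X))) + (0 + (rec X. b.(X + X + (0 + X)))) ⊢ -b-> m1
LTS(Q): 2 reachable states
  n0 = rec X. a.(X + X + (0 + X)) ⊢ -a-> n1
  n1 = (rec X. a.(X + X + (0 + X))) + (rec X. a.(X + X + (0 + X))) + (0 + (rec X. a.(X + X + (0 + X)))) ⊢ -a-> n1
Trace ⟨b⟩ through P, begin at {m0}:
  after b @ step 1: {m1}
  P completes σ.
Trace ⟨b⟩ through Q, begin at {n0}:
  after b @ step 1: ∅ (Q stuck)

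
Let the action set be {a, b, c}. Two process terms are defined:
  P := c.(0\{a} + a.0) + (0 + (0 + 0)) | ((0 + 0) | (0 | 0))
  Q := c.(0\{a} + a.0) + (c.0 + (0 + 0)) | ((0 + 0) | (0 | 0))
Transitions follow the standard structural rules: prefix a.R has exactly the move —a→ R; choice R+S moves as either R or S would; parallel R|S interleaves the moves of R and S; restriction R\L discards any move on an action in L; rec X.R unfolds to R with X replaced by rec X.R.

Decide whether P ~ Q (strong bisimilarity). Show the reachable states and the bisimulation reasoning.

not bisimilar

Reachable graph of P (3 states):
  u0 = c.(0\{a} + a.0) + (0 + (0 + 0)) | ((0 + 0) | (0 | 0)) → -c-> u1
  u1 = 0\{a} + a.0 → -a-> u2
  u2 = 0 → ∅
Reachable graph of Q (4 states):
  v0 = c.(0\{a} + a.0) + (c.0 + (0 + 0)) | ((0 + 0) | (0 | 0)) → -c-> v1, -c-> v2
  v1 = 0 | ((0 + 0) | (0 | 0)) → ∅
  v2 = 0\{a} + a.0 → -a-> v3
  v3 = 0 → ∅
Coarsest stable partition (strong bisimilarity classes):
  B0 = {u0}
  B1 = {u1, v2}
  B2 = {u2, v1, v3}
  B3 = {v0}
u0 ∈ B0, v0 ∈ B3 → different blocks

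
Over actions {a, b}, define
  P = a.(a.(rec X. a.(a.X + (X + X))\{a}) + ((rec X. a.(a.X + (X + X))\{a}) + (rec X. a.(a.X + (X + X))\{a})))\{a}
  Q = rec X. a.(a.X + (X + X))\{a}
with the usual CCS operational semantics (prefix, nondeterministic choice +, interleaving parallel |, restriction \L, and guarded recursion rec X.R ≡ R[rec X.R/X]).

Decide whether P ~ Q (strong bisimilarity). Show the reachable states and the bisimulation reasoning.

bisimilar

P's transition system — 2 states:
  u0 = a.(a.(rec X. a.(a.X + (X + X))\{a}) + ((rec X. a.(a.X + (X + X))\{a}) + (rec X. a.(a.X + (X + X))\{a})))\{a} has moves ··a··> u1
  u1 = (a.(rec X. a.(a.X + (X + X))\{a}) + ((rec X. a.(a.X + (X + X))\{a}) + (rec X. a.(a.X + (X + X))\{a})))\{a} has moves ·
Q's transition system — 2 states:
  v0 = rec X. a.(a.X + (X + X))\{a} has moves ··a··> v1
  v1 = (a.(rec X. a.(a.X + (X + X))\{a}) + ((rec X. a.(a.X + (X + X))\{a}) + (rec X. a.(a.X + (X + X))\{a})))\{a} has moves ·
Bisimilarity quotient blocks:
  B0 = {u0, v0}
  B1 = {u1, v1}
u0 ∈ B0, v0 ∈ B0 → same block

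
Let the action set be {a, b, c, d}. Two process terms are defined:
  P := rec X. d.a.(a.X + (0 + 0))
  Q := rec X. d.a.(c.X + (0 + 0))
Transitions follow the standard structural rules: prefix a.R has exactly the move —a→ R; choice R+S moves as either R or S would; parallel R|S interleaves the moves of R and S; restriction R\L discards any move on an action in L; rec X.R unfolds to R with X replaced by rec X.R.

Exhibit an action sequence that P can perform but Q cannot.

daa

P's transition system — 3 states:
  u0 = rec X. d.a.(a.X + (0 + 0)) | —d→ u1
  u1 = a.(a.(rec X. d.a.(a.X + (0 + 0))) + (0 + 0)) | —a→ u2
  u2 = a.(rec X. d.a.(a.X + (0 + 0))) + (0 + 0) | —a→ u0
Q's transition system — 3 states:
  v0 = rec X. d.a.(c.X + (0 + 0)) | —d→ v1
  v1 = a.(c.(rec X. d.a.(c.X + (0 + 0))) + (0 + 0)) | —a→ v2
  v2 = c.(rec X. d.a.(c.X + (0 + 0))) + (0 + 0) | —c→ v0
Trace ⟨daa⟩ through P, begin at {u0}:
  step 1 (d): {u1}
  step 2 (a): {u2}
  step 3 (a): {u0}
  ✓ P
Trace ⟨daa⟩ through Q, begin at {v0}:
  step 1 (d): {v1}
  step 2 (a): {v2}
  step 3 (a): ∅  — Q cannot continue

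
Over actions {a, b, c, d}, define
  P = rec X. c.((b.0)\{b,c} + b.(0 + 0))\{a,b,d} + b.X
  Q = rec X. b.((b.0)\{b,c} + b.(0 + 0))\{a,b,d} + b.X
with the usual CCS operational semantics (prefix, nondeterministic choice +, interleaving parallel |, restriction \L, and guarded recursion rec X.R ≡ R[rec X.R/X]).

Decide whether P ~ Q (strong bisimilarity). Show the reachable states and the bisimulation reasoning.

not bisimilar

P's transition system — 2 states:
  m0 = rec X. c.((b.0)\{b,c} + b.(0 + 0))\{a,b,d} + b.X has moves —b→ m0, —c→ m1
  m1 = ((b.0)\{b,c} + b.(0 + 0))\{a,b,d} has moves ·
Q's transition system — 2 states:
  n0 = rec X. b.((b.0)\{b,c} + b.(0 + 0))\{a,b,d} + b.X has moves —b→ n0, —b→ n1
  n1 = ((b.0)\{b,c} + b.(0 + 0))\{a,b,d} has moves ·
Partition-refinement fixed point:
  B0 = {m0}
  B1 = {m1, n1}
  B2 = {n0}
m0 ∈ B0, n0 ∈ B2 → different blocks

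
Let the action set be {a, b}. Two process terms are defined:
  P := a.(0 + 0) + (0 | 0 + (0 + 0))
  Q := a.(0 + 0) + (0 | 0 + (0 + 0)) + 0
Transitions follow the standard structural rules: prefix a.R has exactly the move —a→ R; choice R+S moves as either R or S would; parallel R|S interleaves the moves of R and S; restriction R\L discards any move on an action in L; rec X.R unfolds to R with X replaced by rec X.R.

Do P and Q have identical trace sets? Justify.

YES

Reachable graph of P (2 states):
  u0 = a.(0 + 0) + (0 | 0 + (0 + 0)) has moves ··a··> u1
  u1 = 0 + 0 has moves ·
Reachable graph of Q (2 states):
  v0 = a.(0 + 0) + (0 | 0 + (0 + 0)) + 0 has moves ··a··> v1
  v1 = 0 + 0 has moves ·
Partition-refinement fixed point:
  B0 = {u0, v0}
  B1 = {u1, v1}
u0 ∈ B0, v0 ∈ B0 → same block
Bisimilar ⇒ trace-equivalent.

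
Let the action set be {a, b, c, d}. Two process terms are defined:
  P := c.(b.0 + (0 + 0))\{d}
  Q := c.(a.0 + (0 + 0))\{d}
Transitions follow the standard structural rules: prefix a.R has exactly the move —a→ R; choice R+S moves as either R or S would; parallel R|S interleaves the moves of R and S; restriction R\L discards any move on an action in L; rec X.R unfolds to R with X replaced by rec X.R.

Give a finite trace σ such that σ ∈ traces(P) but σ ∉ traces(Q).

cb

LTS(P): 3 reachable states
  m0 = c.(b.0 + (0 + 0))\{d} ⊢ =c=> m1
  m1 = (b.0 + (0 + 0))\{d} ⊢ =b=> m2
  m2 = 0\{d} ⊢ ∅
LTS(Q): 3 reachable states
  n0 = c.(a.0 + (0 + 0))\{d} ⊢ =c=> n1
  n1 = (a.0 + (0 + 0))\{d} ⊢ =a=> n2
  n2 = 0\{d} ⊢ ∅
Executing cb from P (initial set {m0}):
  [1] c ⇒ {m1}
  [2] b ⇒ {m2}
  ✓ P
Executing cb from Q (initial set {n0}):
  [1] c ⇒ {n1}
  [2] b ⇒ ∅ (Q stuck)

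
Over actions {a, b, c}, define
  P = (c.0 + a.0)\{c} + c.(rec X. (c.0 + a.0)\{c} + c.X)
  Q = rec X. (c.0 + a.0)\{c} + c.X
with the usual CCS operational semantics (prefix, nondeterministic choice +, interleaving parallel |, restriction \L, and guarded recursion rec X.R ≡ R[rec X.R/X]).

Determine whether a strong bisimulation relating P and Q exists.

P ~ Q

Reachable graph of P (3 states):
  u0 = (c.0 + a.0)\{c} + c.(rec X. (c.0 + a.0)\{c} + c.X) | -a-> u1, -c-> u2
  u1 = 0\{c} | ·
  u2 = rec X. (c.0 + a.0)\{c} + c.X | -a-> u1, -c-> u2
Reachable graph of Q (2 states):
  v0 = rec X. (c.0 + a.0)\{c} + c.X | -a-> v1, -c-> v0
  v1 = 0\{c} | ·
Coarsest stable partition (strong bisimilarity classes):
  B0 = {u0, u2, v0}
  B1 = {u1, v1}
u0 ∈ B0, v0 ∈ B0 → same block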